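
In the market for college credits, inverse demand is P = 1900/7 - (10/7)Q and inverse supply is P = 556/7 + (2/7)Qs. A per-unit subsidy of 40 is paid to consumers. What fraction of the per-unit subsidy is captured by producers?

Producer share = 1/6

Pre-subsidy: 1900/7 - (10/7)Q = 556/7 + (2/7)Q gives Q* = 112 and P* = 780/7.
With the rebate, buyers effectively pay Pb = Ps − 40, where Ps is the price sellers receive.
On the curves, Pb = 1900/7 - (10/7)Q and Ps = 556/7 + (2/7)Q; the wedge Ps − Pb = 40 gives 556/7 + (2/7)Q − (1900/7 - (10/7)Q) = 40, so Q' = 406/3.
Then Pb = 1900/7 − (10/7)·(406/3) = 1640/21 and Ps = 556/7 + (2/7)·(406/3) = 2480/21.
Buyers' price falls by P* − Pb = 780/7 − 1640/21 = 100/3; sellers' price rises by Ps − P* = 2480/21 − 780/7 = 20/3.
So producers capture (20/3)/40 = 1/6 of each unit of subsidy.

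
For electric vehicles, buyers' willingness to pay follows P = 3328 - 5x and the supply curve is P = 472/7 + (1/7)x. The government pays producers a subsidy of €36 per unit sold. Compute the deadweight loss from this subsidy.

Pre-subsidy: 3328 - 5x = 472/7 + (1/7)x gives x* = 634 and P* = 158.
With the subsidy, sellers receive Ps = Pb + 36 for each unit, where Pb is the price buyers pay.
On the curves, Pb = 3328 - 5x and Ps = 472/7 + (1/7)x; the wedge Ps − Pb = 36 gives 472/7 + (1/7)x − (3328 - 5x) = 36, so x' = 641.
Then Pb = 3328 − 5·641 = 123 and Ps = 472/7 + (1/7)·641 = 159.
The subsidy expands output by 641 − 634 = 7 past the efficient level; on those units the gap between marginal cost and willingness to pay runs from 0 up to 36.
DWL = ½ × 36 × 7 = 126.

Deadweight loss = €126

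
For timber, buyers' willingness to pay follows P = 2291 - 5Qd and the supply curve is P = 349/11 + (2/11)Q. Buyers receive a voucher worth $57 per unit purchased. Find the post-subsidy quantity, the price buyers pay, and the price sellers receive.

Pre-subsidy: 2291 - 5Q = 349/11 + (2/11)Q gives Q* = 436 and P* = 111.
With the rebate, buyers effectively pay Pb = Ps − 57, where Ps is the price sellers receive.
On the curves, Pb = 2291 - 5Q and Ps = 349/11 + (2/11)Q; the wedge Ps − Pb = 57 gives 349/11 + (2/11)Q − (2291 - 5Q) = 57, so Q' = 447.
Then Pb = 2291 − 5·447 = 56 and Ps = 349/11 + (2/11)·447 = 113.

Q' = 447; buyers pay $56; sellers receive $113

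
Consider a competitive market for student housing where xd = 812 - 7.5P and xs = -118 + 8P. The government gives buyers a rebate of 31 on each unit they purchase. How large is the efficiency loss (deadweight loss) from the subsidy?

Pre-subsidy: 812 - 7.5P = -118 + 8P gives P* = 60, x* = 362.
With the rebate, buyers effectively pay Pb = Ps − 31, where Ps is the price sellers receive.
Demand in terms of Ps becomes xd = 812 − 7.5(Ps − 31) = 1044.5 - 7.5Ps. Setting this equal to supply: 1044.5 - 7.5Ps = -118 + 8Ps, so Ps = 75.
Buyers pay Pb = 75 − 31 = 44; x' = -118 + 8·75 = 482.
The subsidy expands output by 482 − 362 = 120 past the efficient level; on those units the gap between marginal cost and willingness to pay runs from 0 up to 31.
DWL = ½ × 31 × 120 = 1860.

Deadweight loss = 1860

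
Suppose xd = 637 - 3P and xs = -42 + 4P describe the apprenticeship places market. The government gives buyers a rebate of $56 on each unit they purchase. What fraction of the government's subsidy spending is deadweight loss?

Pre-subsidy: 637 - 3P = -42 + 4P gives P* = 97, x* = 346.
With the rebate, buyers effectively pay Pb = Ps − 56, where Ps is the price sellers receive.
Demand in terms of Ps becomes xd = 637 − 3(Ps − 56) = 805 - 3Ps. Setting this equal to supply: 805 - 3Ps = -42 + 4Ps, so Ps = 121.
Buyers pay Pb = 121 − 56 = 65; x' = -42 + 4·121 = 442.
ΔCS = ½(346 + 442)(97 − 65) = 12608; ΔPS = ½(346 + 442)(121 − 97) = 9456.
Government spending = 56 × 442 = 24752.
DWL = ½ × 56 × (442 − 346) = 2688; fraction = 2688 / 24752 = 24/221.

DWL / government spending = 24/221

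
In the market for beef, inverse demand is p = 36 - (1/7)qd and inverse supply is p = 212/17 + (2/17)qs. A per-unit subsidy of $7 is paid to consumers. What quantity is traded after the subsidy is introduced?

q' = 3633/31

Pre-subsidy: 36 - (1/7)q = 212/17 + (2/17)q gives q* = 2800/31 and p* = 716/31.
With the rebate, buyers effectively pay pb = ps − 7, where ps is the price sellers receive.
On the curves, pb = 36 - (1/7)q and ps = 212/17 + (2/17)q; the wedge ps − pb = 7 gives 212/17 + (2/17)q − (36 - (1/7)q) = 7, so q' = 3633/31.
Then pb = 36 − (1/7)·(3633/31) = 597/31 and ps = 212/17 + (2/17)·(3633/31) = 814/31.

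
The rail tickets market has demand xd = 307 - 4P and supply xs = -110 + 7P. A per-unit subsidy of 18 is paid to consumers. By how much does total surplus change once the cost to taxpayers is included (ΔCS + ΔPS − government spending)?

Pre-subsidy: 307 - 4P = -110 + 7P gives P* = 417/11, x* = 1709/11.
With the rebate, buyers effectively pay Pb = Ps − 18, where Ps is the price sellers receive.
Demand in terms of Ps becomes xd = 307 − 4(Ps − 18) = 379 - 4Ps. Setting this equal to supply: 379 - 4Ps = -110 + 7Ps, so Ps = 489/11.
Buyers pay Pb = 489/11 − 18 = 291/11; x' = -110 + 7·(489/11) = 2213/11.
ΔCS = ½(1709/11 + 2213/11)(417/11 − 291/11) = 247086/121; ΔPS = ½(1709/11 + 2213/11)(489/11 − 417/11) = 141192/121.
Government spending = 18 × 2213/11 = 39834/11.
Net change = 247086/121 + 141192/121 − 39834/11 = -4536/11. The loss equals the DWL triangle ½·18·504/11.

Net change in total surplus = -4536/11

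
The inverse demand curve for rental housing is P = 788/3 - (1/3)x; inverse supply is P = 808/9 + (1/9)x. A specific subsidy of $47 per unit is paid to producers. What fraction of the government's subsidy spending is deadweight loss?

Pre-subsidy: 788/3 - (1/3)x = 808/9 + (1/9)x gives x* = 389 and P* = 133.
With the subsidy, sellers receive Ps = Pb + 47 for each unit, where Pb is the price buyers pay.
On the curves, Pb = 788/3 - (1/3)x and Ps = 808/9 + (1/9)x; the wedge Ps − Pb = 47 gives 808/9 + (1/9)x − (788/3 - (1/3)x) = 47, so x' = 494.75.
Then Pb = 788/3 − (1/3)·494.75 = 97.75 and Ps = 808/9 + (1/9)·494.75 = 144.75.
ΔCS = ½(389 + 494.75)(133 − 97.75) = 15576.09375; ΔPS = ½(389 + 494.75)(144.75 − 133) = 5192.03125.
Government spending = 47 × 494.75 = 23253.25.
DWL = ½ × 47 × (494.75 − 389) = 2485.125; fraction = 2485.125 / 23253.25 = 423/3958.

DWL / government spending = 423/3958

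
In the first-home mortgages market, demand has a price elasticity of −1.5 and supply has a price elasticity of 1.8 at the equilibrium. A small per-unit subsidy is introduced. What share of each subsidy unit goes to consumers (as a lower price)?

Consumer share = 6/11

For a small subsidy around the equilibrium, the benefit split depends on the relative slopes, which at a point are proportional to the elasticities.
Buyer share = εs/(εs + |εd|) = 1.8/(1.8 + 1.5) = 6/11; seller share = |εd|/(εs + |εd|) = 5/11.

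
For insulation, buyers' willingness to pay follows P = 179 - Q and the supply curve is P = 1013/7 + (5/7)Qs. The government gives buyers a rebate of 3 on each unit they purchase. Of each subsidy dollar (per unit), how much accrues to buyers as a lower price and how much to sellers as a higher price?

Buyers gain 1.75 per unit; sellers gain 1.25 per unit

Pre-subsidy: 179 - Q = 1013/7 + (5/7)Q gives Q* = 20 and P* = 159.
With the rebate, buyers effectively pay Pb = Ps − 3, where Ps is the price sellers receive.
On the curves, Pb = 179 - Q and Ps = 1013/7 + (5/7)Q; the wedge Ps − Pb = 3 gives 1013/7 + (5/7)Q − (179 - Q) = 3, so Q' = 21.75.
Then Pb = 179 − 1·21.75 = 157.25 and Ps = 1013/7 + (5/7)·21.75 = 160.25.
Buyers' price falls by P* − Pb = 159 − 157.25 = 1.75; sellers' price rises by Ps − P* = 160.25 − 159 = 1.25.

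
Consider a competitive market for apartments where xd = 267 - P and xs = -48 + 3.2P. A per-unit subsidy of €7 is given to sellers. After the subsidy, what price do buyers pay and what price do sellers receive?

Pre-subsidy: 267 - P = -48 + 3.2P gives P* = 75, x* = 192.
With the subsidy, sellers receive Ps = Pb + 7 for each unit, where Pb is the price buyers pay.
Supply in terms of Pb becomes xs = -48 + 3.2(Pb + 7) = -25.6 + 3.2Pb. Setting this equal to demand: 267 - Pb = -25.6 + 3.2Pb, so Pb = 209/3.
Sellers receive Ps = 209/3 + 7 = 230/3; x' = 267 − 1·(209/3) = 592/3.

Buyers pay 209/3; sellers receive 230/3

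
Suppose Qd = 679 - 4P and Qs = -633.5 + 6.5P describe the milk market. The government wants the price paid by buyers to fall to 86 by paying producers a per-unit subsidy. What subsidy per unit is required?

Required subsidy s = 63 per unit

At a buyer price of 86, quantity demanded is 679 − 4·86 = 335.
Sellers supply 335 only when they receive Ps with -633.5 + 6.5·Ps = 335, i.e. Ps = 149.
s = Ps − Pb = 149 − 86 = 63.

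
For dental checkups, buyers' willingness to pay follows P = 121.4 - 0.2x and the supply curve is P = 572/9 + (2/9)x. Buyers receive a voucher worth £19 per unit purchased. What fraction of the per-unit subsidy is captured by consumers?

Consumer share = 9/19

Pre-subsidy: 121.4 - 0.2x = 572/9 + (2/9)x gives x* = 137 and P* = 94.
With the rebate, buyers effectively pay Pb = Ps − 19, where Ps is the price sellers receive.
On the curves, Pb = 121.4 - 0.2x and Ps = 572/9 + (2/9)x; the wedge Ps − Pb = 19 gives 572/9 + (2/9)x − (121.4 - 0.2x) = 19, so x' = 182.
Then Pb = 121.4 − 0.2·182 = 85 and Ps = 572/9 + (2/9)·182 = 104.
Buyers' price falls by P* − Pb = 94 − 85 = 9; sellers' price rises by Ps − P* = 104 − 94 = 10.
So consumers capture 9/19 = 9/19 of each unit of subsidy.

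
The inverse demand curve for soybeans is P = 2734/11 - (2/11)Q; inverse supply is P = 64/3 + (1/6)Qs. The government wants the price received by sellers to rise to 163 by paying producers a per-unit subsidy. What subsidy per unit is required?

Required subsidy s = 69 per unit

At a seller price of 163, quantity supplied is -128 + 6·163 = 850.
Buyers absorb 850 only when they pay Pb = 2734/11 − (2/11)·850 = 94.
s = Ps − Pb = 163 − 94 = 69.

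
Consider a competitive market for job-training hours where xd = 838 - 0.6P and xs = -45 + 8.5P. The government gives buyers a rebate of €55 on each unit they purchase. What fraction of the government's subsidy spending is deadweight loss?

Pre-subsidy: 838 - 0.6P = -45 + 8.5P gives P* = 8830/91, x* = 70960/91.
With the rebate, buyers effectively pay Pb = Ps − 55, where Ps is the price sellers receive.
Demand in terms of Ps becomes xd = 838 − 0.6(Ps − 55) = 871 - 0.6Ps. Setting this equal to supply: 871 - 0.6Ps = -45 + 8.5Ps, so Ps = 9160/91.
Buyers pay Pb = 9160/91 − 55 = 4155/91; x' = -45 + 8.5·(9160/91) = 73765/91.
ΔCS = ½(70960/91 + 73765/91)(8830/91 − 4155/91) = 96655625/2366; ΔPS = ½(70960/91 + 73765/91)(9160/91 − 8830/91) = 3411375/1183.
Government spending = 55 × 73765/91 = 4057075/91.
DWL = ½ × 55 × (73765/91 − 70960/91) = 154275/182; fraction = (154275/182) / (4057075/91) = 561/29506.

DWL / government spending = 561/29506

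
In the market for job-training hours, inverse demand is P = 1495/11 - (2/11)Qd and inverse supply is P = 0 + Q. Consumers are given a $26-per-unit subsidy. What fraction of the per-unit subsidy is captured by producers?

Producer share = 11/13

Pre-subsidy: 1495/11 - (2/11)Q = 0 + Q gives Q* = 115 and P* = 115.
With the rebate, buyers effectively pay Pb = Ps − 26, where Ps is the price sellers receive.
On the curves, Pb = 1495/11 - (2/11)Q and Ps = 0 + Q; the wedge Ps − Pb = 26 gives 0 + Q − (1495/11 - (2/11)Q) = 26, so Q' = 137.
Then Pb = 1495/11 − (2/11)·137 = 111 and Ps = 0 + 1·137 = 137.
Buyers' price falls by P* − Pb = 115 − 111 = 4; sellers' price rises by Ps − P* = 137 − 115 = 22.
So producers capture 22/26 = 11/13 of each unit of subsidy.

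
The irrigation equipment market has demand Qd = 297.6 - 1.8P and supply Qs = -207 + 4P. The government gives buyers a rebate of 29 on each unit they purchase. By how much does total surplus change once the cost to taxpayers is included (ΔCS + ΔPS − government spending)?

Pre-subsidy: 297.6 - 1.8P = -207 + 4P gives P* = 87, Q* = 141.
With the rebate, buyers effectively pay Pb = Ps − 29, where Ps is the price sellers receive.
Demand in terms of Ps becomes Qd = 297.6 − 1.8(Ps − 29) = 349.8 - 1.8Ps. Setting this equal to supply: 349.8 - 1.8Ps = -207 + 4Ps, so Ps = 96.
Buyers pay Pb = 96 − 29 = 67; Q' = -207 + 4·96 = 177.
ΔCS = ½(141 + 177)(87 − 67) = 3180; ΔPS = ½(141 + 177)(96 − 87) = 1431.
Government spending = 29 × 177 = 5133.
Net change = 3180 + 1431 − 5133 = -522. The loss equals the DWL triangle ½·29·36.

Net change in total surplus = -522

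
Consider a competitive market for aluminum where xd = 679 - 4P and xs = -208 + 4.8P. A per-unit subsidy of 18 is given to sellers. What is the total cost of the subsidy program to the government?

Government cost = 62388/11

Pre-subsidy: 679 - 4P = -208 + 4.8P gives P* = 4435/44, x* = 3034/11.
With the subsidy, sellers receive Ps = Pb + 18 for each unit, where Pb is the price buyers pay.
Supply in terms of Pb becomes xs = -208 + 4.8(Pb + 18) = -121.6 + 4.8Pb. Setting this equal to demand: 679 - 4Pb = -121.6 + 4.8Pb, so Pb = 4003/44.
Sellers receive Ps = 4003/44 + 18 = 4795/44; x' = 679 − 4·(4003/44) = 3466/11.
Government outlay = subsidy × quantity = 18 × 3466/11 = 62388/11.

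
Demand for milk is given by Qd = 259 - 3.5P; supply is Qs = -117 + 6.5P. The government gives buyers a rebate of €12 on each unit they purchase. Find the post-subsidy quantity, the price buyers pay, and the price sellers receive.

Pre-subsidy: 259 - 3.5P = -117 + 6.5P gives P* = 37.6, Q* = 127.4.
With the rebate, buyers effectively pay Pb = Ps − 12, where Ps is the price sellers receive.
Demand in terms of Ps becomes Qd = 259 − 3.5(Ps − 12) = 301 - 3.5Ps. Setting this equal to supply: 301 - 3.5Ps = -117 + 6.5Ps, so Ps = 41.8.
Buyers pay Pb = 41.8 − 12 = 29.8; Q' = -117 + 6.5·41.8 = 154.7.

Q' = 154.7; buyers pay €29.8; sellers receive €41.8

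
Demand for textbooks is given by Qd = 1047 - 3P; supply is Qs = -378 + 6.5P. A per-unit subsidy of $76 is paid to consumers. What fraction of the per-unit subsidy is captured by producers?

Pre-subsidy: 1047 - 3P = -378 + 6.5P gives P* = 150, Q* = 597.
With the rebate, buyers effectively pay Pb = Ps − 76, where Ps is the price sellers receive.
Demand in terms of Ps becomes Qd = 1047 − 3(Ps − 76) = 1275 - 3Ps. Setting this equal to supply: 1275 - 3Ps = -378 + 6.5Ps, so Ps = 174.
Buyers pay Pb = 174 − 76 = 98; Q' = -378 + 6.5·174 = 753.
Buyers' price falls by P* − Pb = 150 − 98 = 52; sellers' price rises by Ps − P* = 174 − 150 = 24.
So producers capture 24/76 = 6/19 of each unit of subsidy.

Producer share = 6/19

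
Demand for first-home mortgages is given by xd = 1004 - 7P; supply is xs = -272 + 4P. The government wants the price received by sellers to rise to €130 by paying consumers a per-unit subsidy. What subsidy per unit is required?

At a seller price of 130, quantity supplied is -272 + 4·130 = 248.
Buyers absorb 248 only when they pay Pb with 1004 − 7·Pb = 248, i.e. Pb = 108.
s = Ps − Pb = 130 − 108 = 22.

Required subsidy s = €22 per unit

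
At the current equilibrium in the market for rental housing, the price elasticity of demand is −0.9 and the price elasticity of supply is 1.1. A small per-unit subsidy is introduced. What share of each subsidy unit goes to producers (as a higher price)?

Producer share = 0.45

For a small subsidy around the equilibrium, the benefit split depends on the relative slopes, which at a point are proportional to the elasticities.
Buyer share = εs/(εs + |εd|) = 1.1/(1.1 + 0.9) = 0.55; seller share = |εd|/(εs + |εd|) = 0.45.
So producers capture 0.45 of the subsidy.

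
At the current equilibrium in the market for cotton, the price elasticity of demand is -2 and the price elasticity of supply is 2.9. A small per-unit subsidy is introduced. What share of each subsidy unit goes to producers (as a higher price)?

Producer share = 20/49

For a small subsidy around the equilibrium, the benefit split depends on the relative slopes, which at a point are proportional to the elasticities.
Buyer share = εs/(εs + |εd|) = 2.9/(2.9 + 2) = 29/49; seller share = |εd|/(εs + |εd|) = 20/49.
So producers capture 20/49 of the subsidy.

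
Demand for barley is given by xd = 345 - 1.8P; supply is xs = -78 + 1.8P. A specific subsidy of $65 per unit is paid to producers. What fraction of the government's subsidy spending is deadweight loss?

Pre-subsidy: 345 - 1.8P = -78 + 1.8P gives P* = 117.5, x* = 133.5.
With the subsidy, sellers receive Ps = Pb + 65 for each unit, where Pb is the price buyers pay.
Supply in terms of Pb becomes xs = -78 + 1.8(Pb + 65) = 39 + 1.8Pb. Setting this equal to demand: 345 - 1.8Pb = 39 + 1.8Pb, so Pb = 85.
Sellers receive Ps = 85 + 65 = 150; x' = 345 − 1.8·85 = 192.
ΔCS = ½(133.5 + 192)(117.5 − 85) = 5289.375; ΔPS = ½(133.5 + 192)(150 − 117.5) = 5289.375.
Government spending = 65 × 192 = 12480.
DWL = ½ × 65 × (192 − 133.5) = 1901.25; fraction = 1901.25 / 12480 = 0.15234375.

DWL / government spending = 0.15234375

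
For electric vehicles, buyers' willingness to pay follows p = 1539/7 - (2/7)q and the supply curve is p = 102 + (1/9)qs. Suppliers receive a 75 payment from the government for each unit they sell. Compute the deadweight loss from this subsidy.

Pre-subsidy: 1539/7 - (2/7)q = 102 + (1/9)q gives q* = 297 and p* = 135.
With the subsidy, sellers receive ps = pb + 75 for each unit, where pb is the price buyers pay.
On the curves, pb = 1539/7 - (2/7)q and ps = 102 + (1/9)q; the wedge ps − pb = 75 gives 102 + (1/9)q − (1539/7 - (2/7)q) = 75, so q' = 486.
Then pb = 1539/7 − (2/7)·486 = 81 and ps = 102 + (1/9)·486 = 156.
The subsidy expands output by 486 − 297 = 189 past the efficient level; on those units the gap between marginal cost and willingness to pay runs from 0 up to 75.
DWL = ½ × 75 × 189 = 7087.5.

Deadweight loss = 7087.5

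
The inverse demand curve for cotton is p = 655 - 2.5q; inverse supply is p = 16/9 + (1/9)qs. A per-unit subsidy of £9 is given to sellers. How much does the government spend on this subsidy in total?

Government cost = 107280/47

Pre-subsidy: 655 - 2.5q = 16/9 + (1/9)q gives q* = 11758/47 and p* = 1390/47.
With the subsidy, sellers receive ps = pb + 9 for each unit, where pb is the price buyers pay.
On the curves, pb = 655 - 2.5q and ps = 16/9 + (1/9)q; the wedge ps − pb = 9 gives 16/9 + (1/9)q − (655 - 2.5q) = 9, so q' = 11920/47.
Then pb = 655 − 2.5·(11920/47) = 985/47 and ps = 16/9 + (1/9)·(11920/47) = 1408/47.
Government outlay = subsidy × quantity = 9 × 11920/47 = 107280/47.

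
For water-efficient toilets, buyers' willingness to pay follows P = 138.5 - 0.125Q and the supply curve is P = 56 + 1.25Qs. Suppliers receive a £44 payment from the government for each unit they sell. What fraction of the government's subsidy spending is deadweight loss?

Pre-subsidy: 138.5 - 0.125Q = 56 + 1.25Q gives Q* = 60 and P* = 131.
With the subsidy, sellers receive Ps = Pb + 44 for each unit, where Pb is the price buyers pay.
On the curves, Pb = 138.5 - 0.125Q and Ps = 56 + 1.25Q; the wedge Ps − Pb = 44 gives 56 + 1.25Q − (138.5 - 0.125Q) = 44, so Q' = 92.
Then Pb = 138.5 − 0.125·92 = 127 and Ps = 56 + 1.25·92 = 171.
ΔCS = ½(60 + 92)(131 − 127) = 304; ΔPS = ½(60 + 92)(171 − 131) = 3040.
Government spending = 44 × 92 = 4048.
DWL = ½ × 44 × (92 − 60) = 704; fraction = 704 / 4048 = 4/23.

DWL / government spending = 4/23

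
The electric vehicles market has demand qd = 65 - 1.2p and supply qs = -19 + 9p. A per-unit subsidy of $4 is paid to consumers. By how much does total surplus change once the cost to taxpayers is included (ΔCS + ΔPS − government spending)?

Net change in total surplus = -144/17

Pre-subsidy: 65 - 1.2p = -19 + 9p gives p* = 140/17, q* = 937/17.
With the rebate, buyers effectively pay pb = ps − 4, where ps is the price sellers receive.
Demand in terms of ps becomes qd = 65 − 1.2(ps − 4) = 69.8 - 1.2ps. Setting this equal to supply: 69.8 - 1.2ps = -19 + 9ps, so ps = 148/17.
Buyers pay pb = 148/17 − 4 = 80/17; q' = -19 + 9·(148/17) = 1009/17.
ΔCS = ½(937/17 + 1009/17)(140/17 − 80/17) = 58380/289; ΔPS = ½(937/17 + 1009/17)(148/17 − 140/17) = 7784/289.
Government spending = 4 × 1009/17 = 4036/17.
Net change = 58380/289 + 7784/289 − 4036/17 = -144/17. The loss equals the DWL triangle ½·4·72/17.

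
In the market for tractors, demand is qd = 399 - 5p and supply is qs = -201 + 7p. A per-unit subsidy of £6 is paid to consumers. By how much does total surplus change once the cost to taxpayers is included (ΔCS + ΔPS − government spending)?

Net change in total surplus = -£52.5

Pre-subsidy: 399 - 5p = -201 + 7p gives p* = 50, q* = 149.
With the rebate, buyers effectively pay pb = ps − 6, where ps is the price sellers receive.
Demand in terms of ps becomes qd = 399 − 5(ps − 6) = 429 - 5ps. Setting this equal to supply: 429 - 5ps = -201 + 7ps, so ps = 52.5.
Buyers pay pb = 52.5 − 6 = 46.5; q' = -201 + 7·52.5 = 166.5.
ΔCS = ½(149 + 166.5)(50 − 46.5) = 552.125; ΔPS = ½(149 + 166.5)(52.5 − 50) = 394.375.
Government spending = 6 × 166.5 = 999.
Net change = 552.125 + 394.375 − 999 = -52.5. The loss equals the DWL triangle ½·6·17.5.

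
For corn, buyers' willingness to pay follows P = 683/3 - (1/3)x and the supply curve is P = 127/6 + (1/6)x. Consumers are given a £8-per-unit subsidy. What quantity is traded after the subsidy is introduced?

Pre-subsidy: 683/3 - (1/3)x = 127/6 + (1/6)x gives x* = 413 and P* = 90.
With the rebate, buyers effectively pay Pb = Ps − 8, where Ps is the price sellers receive.
On the curves, Pb = 683/3 - (1/3)x and Ps = 127/6 + (1/6)x; the wedge Ps − Pb = 8 gives 127/6 + (1/6)x − (683/3 - (1/3)x) = 8, so x' = 429.
Then Pb = 683/3 − (1/3)·429 = 254/3 and Ps = 127/6 + (1/6)·429 = 278/3.

x' = 429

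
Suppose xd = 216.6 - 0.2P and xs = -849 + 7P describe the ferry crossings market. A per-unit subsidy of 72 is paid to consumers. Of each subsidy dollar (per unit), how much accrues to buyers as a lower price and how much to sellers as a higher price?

Buyers gain 70 per unit; sellers gain 2 per unit

Pre-subsidy: 216.6 - 0.2P = -849 + 7P gives P* = 148, x* = 187.
With the rebate, buyers effectively pay Pb = Ps − 72, where Ps is the price sellers receive.
Demand in terms of Ps becomes xd = 216.6 − 0.2(Ps − 72) = 231 - 0.2Ps. Setting this equal to supply: 231 - 0.2Ps = -849 + 7Ps, so Ps = 150.
Buyers pay Pb = 150 − 72 = 78; x' = -849 + 7·150 = 201.
Buyers' price falls by P* − Pb = 148 − 78 = 70; sellers' price rises by Ps − P* = 150 − 148 = 2.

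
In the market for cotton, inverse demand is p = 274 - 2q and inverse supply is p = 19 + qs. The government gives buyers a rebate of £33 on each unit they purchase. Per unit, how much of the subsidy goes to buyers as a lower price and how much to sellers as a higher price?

Buyers gain £22 per unit; sellers gain £11 per unit

Pre-subsidy: 274 - 2q = 19 + q gives q* = 85 and p* = 104.
With the rebate, buyers effectively pay pb = ps − 33, where ps is the price sellers receive.
On the curves, pb = 274 - 2q and ps = 19 + q; the wedge ps − pb = 33 gives 19 + q − (274 - 2q) = 33, so q' = 96.
Then pb = 274 − 2·96 = 82 and ps = 19 + 1·96 = 115.
Buyers' price falls by p* − pb = 104 − 82 = 22; sellers' price rises by ps − p* = 115 − 104 = 11.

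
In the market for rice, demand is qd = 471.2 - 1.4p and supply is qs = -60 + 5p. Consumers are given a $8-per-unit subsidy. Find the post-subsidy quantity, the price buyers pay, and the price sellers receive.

Pre-subsidy: 471.2 - 1.4p = -60 + 5p gives p* = 83, q* = 355.
With the rebate, buyers effectively pay pb = ps − 8, where ps is the price sellers receive.
Demand in terms of ps becomes qd = 471.2 − 1.4(ps − 8) = 482.4 - 1.4ps. Setting this equal to supply: 482.4 - 1.4ps = -60 + 5ps, so ps = 84.75.
Buyers pay pb = 84.75 − 8 = 76.75; q' = -60 + 5·84.75 = 363.75.

q' = 363.75; buyers pay $76.75; sellers receive $84.75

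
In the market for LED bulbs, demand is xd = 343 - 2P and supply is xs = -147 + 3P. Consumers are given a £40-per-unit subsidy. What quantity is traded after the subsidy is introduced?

x' = 195

Pre-subsidy: 343 - 2P = -147 + 3P gives P* = 98, x* = 147.
With the rebate, buyers effectively pay Pb = Ps − 40, where Ps is the price sellers receive.
Demand in terms of Ps becomes xd = 343 − 2(Ps − 40) = 423 - 2Ps. Setting this equal to supply: 423 - 2Ps = -147 + 3Ps, so Ps = 114.
Buyers pay Pb = 114 − 40 = 74; x' = -147 + 3·114 = 195.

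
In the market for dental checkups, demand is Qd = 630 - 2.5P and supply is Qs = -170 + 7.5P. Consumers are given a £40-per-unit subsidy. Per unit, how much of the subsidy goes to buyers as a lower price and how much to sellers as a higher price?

Pre-subsidy: 630 - 2.5P = -170 + 7.5P gives P* = 80, Q* = 430.
With the rebate, buyers effectively pay Pb = Ps − 40, where Ps is the price sellers receive.
Demand in terms of Ps becomes Qd = 630 − 2.5(Ps − 40) = 730 - 2.5Ps. Setting this equal to supply: 730 - 2.5Ps = -170 + 7.5Ps, so Ps = 90.
Buyers pay Pb = 90 − 40 = 50; Q' = -170 + 7.5·90 = 505.
Buyers' price falls by P* − Pb = 80 − 50 = 30; sellers' price rises by Ps − P* = 90 − 80 = 10.

Buyers gain £30 per unit; sellers gain £10 per unit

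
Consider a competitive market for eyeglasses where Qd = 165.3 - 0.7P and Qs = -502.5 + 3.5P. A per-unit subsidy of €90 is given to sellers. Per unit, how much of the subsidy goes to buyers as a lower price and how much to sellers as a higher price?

Buyers gain €75 per unit; sellers gain €15 per unit

Pre-subsidy: 165.3 - 0.7P = -502.5 + 3.5P gives P* = 159, Q* = 54.
With the subsidy, sellers receive Ps = Pb + 90 for each unit, where Pb is the price buyers pay.
Supply in terms of Pb becomes Qs = -502.5 + 3.5(Pb + 90) = -187.5 + 3.5Pb. Setting this equal to demand: 165.3 - 0.7Pb = -187.5 + 3.5Pb, so Pb = 84.
Sellers receive Ps = 84 + 90 = 174; Q' = 165.3 − 0.7·84 = 106.5.
Buyers' price falls by P* − Pb = 159 − 84 = 75; sellers' price rises by Ps − P* = 174 − 159 = 15.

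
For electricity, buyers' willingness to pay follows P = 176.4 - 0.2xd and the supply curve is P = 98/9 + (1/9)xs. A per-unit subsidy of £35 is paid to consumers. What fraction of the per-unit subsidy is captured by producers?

Producer share = 5/14

Pre-subsidy: 176.4 - 0.2x = 98/9 + (1/9)x gives x* = 532 and P* = 70.
With the rebate, buyers effectively pay Pb = Ps − 35, where Ps is the price sellers receive.
On the curves, Pb = 176.4 - 0.2x and Ps = 98/9 + (1/9)x; the wedge Ps − Pb = 35 gives 98/9 + (1/9)x − (176.4 - 0.2x) = 35, so x' = 644.5.
Then Pb = 176.4 − 0.2·644.5 = 47.5 and Ps = 98/9 + (1/9)·644.5 = 82.5.
Buyers' price falls by P* − Pb = 70 − 47.5 = 22.5; sellers' price rises by Ps − P* = 82.5 − 70 = 12.5.
So producers capture 12.5/35 = 5/14 of each unit of subsidy.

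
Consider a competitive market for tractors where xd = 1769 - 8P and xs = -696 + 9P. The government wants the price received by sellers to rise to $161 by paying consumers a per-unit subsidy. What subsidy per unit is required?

At a seller price of 161, quantity supplied is -696 + 9·161 = 753.
Buyers absorb 753 only when they pay Pb with 1769 − 8·Pb = 753, i.e. Pb = 127.
s = Ps − Pb = 161 − 127 = 34.

Required subsidy s = $34 per unit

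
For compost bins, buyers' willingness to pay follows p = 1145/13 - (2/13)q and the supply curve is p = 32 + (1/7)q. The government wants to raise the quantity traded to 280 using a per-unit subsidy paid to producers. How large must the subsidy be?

Required subsidy s = 27 per unit

At q = 280, from the demand curve buyers pay pb = 1145/13 − (2/13)·280 = 45; from the supply curve sellers need ps = 32 + (1/7)·280 = 72.
The subsidy must fill the gap: s = ps − pb = 72 − 45 = 27.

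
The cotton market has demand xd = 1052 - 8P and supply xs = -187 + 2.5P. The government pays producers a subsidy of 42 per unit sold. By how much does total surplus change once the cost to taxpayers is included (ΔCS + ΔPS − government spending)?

Net change in total surplus = -1680

Pre-subsidy: 1052 - 8P = -187 + 2.5P gives P* = 118, x* = 108.
With the subsidy, sellers receive Ps = Pb + 42 for each unit, where Pb is the price buyers pay.
Supply in terms of Pb becomes xs = -187 + 2.5(Pb + 42) = -82 + 2.5Pb. Setting this equal to demand: 1052 - 8Pb = -82 + 2.5Pb, so Pb = 108.
Sellers receive Ps = 108 + 42 = 150; x' = 1052 − 8·108 = 188.
ΔCS = ½(108 + 188)(118 − 108) = 1480; ΔPS = ½(108 + 188)(150 − 118) = 4736.
Government spending = 42 × 188 = 7896.
Net change = 1480 + 4736 − 7896 = -1680. The loss equals the DWL triangle ½·42·80.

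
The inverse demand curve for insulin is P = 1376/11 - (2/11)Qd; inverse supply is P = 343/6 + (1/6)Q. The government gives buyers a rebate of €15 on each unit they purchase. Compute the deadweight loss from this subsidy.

Deadweight loss = 7425/23

Pre-subsidy: 1376/11 - (2/11)Q = 343/6 + (1/6)Q gives Q* = 4483/23 and P* = 2062/23.
With the rebate, buyers effectively pay Pb = Ps − 15, where Ps is the price sellers receive.
On the curves, Pb = 1376/11 - (2/11)Q and Ps = 343/6 + (1/6)Q; the wedge Ps − Pb = 15 gives 343/6 + (1/6)Q − (1376/11 - (2/11)Q) = 15, so Q' = 5473/23.
Then Pb = 1376/11 − (2/11)·(5473/23) = 1882/23 and Ps = 343/6 + (1/6)·(5473/23) = 2227/23.
The subsidy expands output by 5473/23 − 4483/23 = 990/23 past the efficient level; on those units the gap between marginal cost and willingness to pay runs from 0 up to 15.
DWL = ½ × 15 × 990/23 = 7425/23.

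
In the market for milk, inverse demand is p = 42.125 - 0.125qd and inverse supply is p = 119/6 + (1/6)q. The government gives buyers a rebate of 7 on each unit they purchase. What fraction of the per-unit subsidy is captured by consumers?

Consumer share = 3/7

Pre-subsidy: 42.125 - 0.125q = 119/6 + (1/6)q gives q* = 535/7 and p* = 228/7.
With the rebate, buyers effectively pay pb = ps − 7, where ps is the price sellers receive.
On the curves, pb = 42.125 - 0.125q and ps = 119/6 + (1/6)q; the wedge ps − pb = 7 gives 119/6 + (1/6)q − (42.125 - 0.125q) = 7, so q' = 703/7.
Then pb = 42.125 − 0.125·(703/7) = 207/7 and ps = 119/6 + (1/6)·(703/7) = 256/7.
Buyers' price falls by p* − pb = 228/7 − 207/7 = 3; sellers' price rises by ps − p* = 256/7 − 228/7 = 4.
So consumers capture 3/7 = 3/7 of each unit of subsidy.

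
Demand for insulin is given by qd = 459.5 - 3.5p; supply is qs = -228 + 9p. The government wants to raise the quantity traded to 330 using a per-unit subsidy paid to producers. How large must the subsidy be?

At q = 330, invert demand for the buyer price: pb = (459.5 − 330)/3.5 = 37; invert supply for the seller price: ps = (330 − (-228))/9 = 62.
The subsidy must fill the gap: s = ps − pb = 62 − 37 = 25.

Required subsidy s = 25 per unit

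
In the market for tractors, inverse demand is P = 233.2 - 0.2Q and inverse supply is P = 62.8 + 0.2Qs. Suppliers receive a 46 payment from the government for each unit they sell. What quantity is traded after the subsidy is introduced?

Pre-subsidy: 233.2 - 0.2Q = 62.8 + 0.2Q gives Q* = 426 and P* = 148.
With the subsidy, sellers receive Ps = Pb + 46 for each unit, where Pb is the price buyers pay.
On the curves, Pb = 233.2 - 0.2Q and Ps = 62.8 + 0.2Q; the wedge Ps − Pb = 46 gives 62.8 + 0.2Q − (233.2 - 0.2Q) = 46, so Q' = 541.
Then Pb = 233.2 − 0.2·541 = 125 and Ps = 62.8 + 0.2·541 = 171.

Q' = 541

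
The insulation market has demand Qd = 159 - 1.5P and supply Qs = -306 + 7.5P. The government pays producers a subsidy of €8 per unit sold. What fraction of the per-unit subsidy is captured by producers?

Pre-subsidy: 159 - 1.5P = -306 + 7.5P gives P* = 155/3, Q* = 81.5.
With the subsidy, sellers receive Ps = Pb + 8 for each unit, where Pb is the price buyers pay.
Supply in terms of Pb becomes Qs = -306 + 7.5(Pb + 8) = -246 + 7.5Pb. Setting this equal to demand: 159 - 1.5Pb = -246 + 7.5Pb, so Pb = 45.
Sellers receive Ps = 45 + 8 = 53; Q' = 159 − 1.5·45 = 91.5.
Buyers' price falls by P* − Pb = 155/3 − 45 = 20/3; sellers' price rises by Ps − P* = 53 − 155/3 = 4/3.
So producers capture (4/3)/8 = 1/6 of each unit of subsidy.

Producer share = 1/6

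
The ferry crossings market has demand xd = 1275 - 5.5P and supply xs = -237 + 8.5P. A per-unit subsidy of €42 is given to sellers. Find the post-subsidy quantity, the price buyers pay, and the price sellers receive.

x' = 821.25; buyers pay €82.5; sellers receive €124.5

Pre-subsidy: 1275 - 5.5P = -237 + 8.5P gives P* = 108, x* = 681.
With the subsidy, sellers receive Ps = Pb + 42 for each unit, where Pb is the price buyers pay.
Supply in terms of Pb becomes xs = -237 + 8.5(Pb + 42) = 120 + 8.5Pb. Setting this equal to demand: 1275 - 5.5Pb = 120 + 8.5Pb, so Pb = 82.5.
Sellers receive Ps = 82.5 + 42 = 124.5; x' = 1275 − 5.5·82.5 = 821.25.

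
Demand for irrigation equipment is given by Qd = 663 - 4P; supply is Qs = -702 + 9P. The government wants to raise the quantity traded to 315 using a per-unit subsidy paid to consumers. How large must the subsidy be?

Required subsidy s = 26 per unit

At Q = 315, invert demand for the buyer price: Pb = (663 − 315)/4 = 87; invert supply for the seller price: Ps = (315 − (-702))/9 = 113.
The subsidy must fill the gap: s = Ps − Pb = 113 − 87 = 26.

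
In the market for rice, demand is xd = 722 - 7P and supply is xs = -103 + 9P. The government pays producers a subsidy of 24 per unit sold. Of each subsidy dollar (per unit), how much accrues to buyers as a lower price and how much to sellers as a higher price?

Pre-subsidy: 722 - 7P = -103 + 9P gives P* = 51.5625, x* = 361.0625.
With the subsidy, sellers receive Ps = Pb + 24 for each unit, where Pb is the price buyers pay.
Supply in terms of Pb becomes xs = -103 + 9(Pb + 24) = 113 + 9Pb. Setting this equal to demand: 722 - 7Pb = 113 + 9Pb, so Pb = 38.0625.
Sellers receive Ps = 38.0625 + 24 = 62.0625; x' = 722 − 7·38.0625 = 455.5625.
Buyers' price falls by P* − Pb = 51.5625 − 38.0625 = 13.5; sellers' price rises by Ps − P* = 62.0625 − 51.5625 = 10.5.

Buyers gain 13.5 per unit; sellers gain 10.5 per unit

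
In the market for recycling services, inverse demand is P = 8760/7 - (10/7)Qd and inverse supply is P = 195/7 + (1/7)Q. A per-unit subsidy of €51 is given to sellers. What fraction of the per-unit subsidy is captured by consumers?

Consumer share = 10/11

Pre-subsidy: 8760/7 - (10/7)Q = 195/7 + (1/7)Q gives Q* = 8565/11 and P* = 1530/11.
With the subsidy, sellers receive Ps = Pb + 51 for each unit, where Pb is the price buyers pay.
On the curves, Pb = 8760/7 - (10/7)Q and Ps = 195/7 + (1/7)Q; the wedge Ps − Pb = 51 gives 195/7 + (1/7)Q − (8760/7 - (10/7)Q) = 51, so Q' = 8922/11.
Then Pb = 8760/7 − (10/7)·(8922/11) = 1020/11 and Ps = 195/7 + (1/7)·(8922/11) = 1581/11.
Buyers' price falls by P* − Pb = 1530/11 − 1020/11 = 510/11; sellers' price rises by Ps − P* = 1581/11 − 1530/11 = 51/11.
So consumers capture (510/11)/51 = 10/11 of each unit of subsidy.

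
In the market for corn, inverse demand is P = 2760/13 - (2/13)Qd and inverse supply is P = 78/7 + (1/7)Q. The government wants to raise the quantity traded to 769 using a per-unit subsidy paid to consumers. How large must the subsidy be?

Required subsidy s = 27 per unit

At Q = 769, from the demand curve buyers pay Pb = 2760/13 − (2/13)·769 = 94; from the supply curve sellers need Ps = 78/7 + (1/7)·769 = 121.
The subsidy must fill the gap: s = Ps − Pb = 121 − 94 = 27.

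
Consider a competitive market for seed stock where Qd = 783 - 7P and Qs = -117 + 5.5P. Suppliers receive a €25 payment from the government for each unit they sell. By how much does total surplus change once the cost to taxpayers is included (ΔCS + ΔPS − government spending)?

Net change in total surplus = -€962.5

Pre-subsidy: 783 - 7P = -117 + 5.5P gives P* = 72, Q* = 279.
With the subsidy, sellers receive Ps = Pb + 25 for each unit, where Pb is the price buyers pay.
Supply in terms of Pb becomes Qs = -117 + 5.5(Pb + 25) = 20.5 + 5.5Pb. Setting this equal to demand: 783 - 7Pb = 20.5 + 5.5Pb, so Pb = 61.
Sellers receive Ps = 61 + 25 = 86; Q' = 783 − 7·61 = 356.
ΔCS = ½(279 + 356)(72 − 61) = 3492.5; ΔPS = ½(279 + 356)(86 − 72) = 4445.
Government spending = 25 × 356 = 8900.
Net change = 3492.5 + 4445 − 8900 = -962.5. The loss equals the DWL triangle ½·25·77.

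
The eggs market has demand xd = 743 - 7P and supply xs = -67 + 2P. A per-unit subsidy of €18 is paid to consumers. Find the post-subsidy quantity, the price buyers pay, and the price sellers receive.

Pre-subsidy: 743 - 7P = -67 + 2P gives P* = 90, x* = 113.
With the rebate, buyers effectively pay Pb = Ps − 18, where Ps is the price sellers receive.
Demand in terms of Ps becomes xd = 743 − 7(Ps − 18) = 869 - 7Ps. Setting this equal to supply: 869 - 7Ps = -67 + 2Ps, so Ps = 104.
Buyers pay Pb = 104 − 18 = 86; x' = -67 + 2·104 = 141.

x' = 141; buyers pay €86; sellers receive €104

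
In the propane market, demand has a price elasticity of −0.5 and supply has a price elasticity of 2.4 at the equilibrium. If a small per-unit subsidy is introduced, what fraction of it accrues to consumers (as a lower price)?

Consumer share = 24/29

For a small subsidy around the equilibrium, the benefit split depends on the relative slopes, which at a point are proportional to the elasticities.
Buyer share = εs/(εs + |εd|) = 2.4/(2.4 + 0.5) = 24/29; seller share = |εd|/(εs + |εd|) = 5/29.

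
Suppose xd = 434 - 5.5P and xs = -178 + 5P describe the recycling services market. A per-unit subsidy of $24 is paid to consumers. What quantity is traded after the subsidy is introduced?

Pre-subsidy: 434 - 5.5P = -178 + 5P gives P* = 408/7, x* = 794/7.
With the rebate, buyers effectively pay Pb = Ps − 24, where Ps is the price sellers receive.
Demand in terms of Ps becomes xd = 434 − 5.5(Ps − 24) = 566 - 5.5Ps. Setting this equal to supply: 566 - 5.5Ps = -178 + 5Ps, so Ps = 496/7.
Buyers pay Pb = 496/7 − 24 = 328/7; x' = -178 + 5·(496/7) = 1234/7.

x' = 1234/7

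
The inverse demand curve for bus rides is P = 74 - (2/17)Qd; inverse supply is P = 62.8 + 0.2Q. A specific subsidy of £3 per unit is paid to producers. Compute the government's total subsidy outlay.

Pre-subsidy: 74 - (2/17)Q = 62.8 + 0.2Q gives Q* = 952/27 and P* = 1886/27.
With the subsidy, sellers receive Ps = Pb + 3 for each unit, where Pb is the price buyers pay.
On the curves, Pb = 74 - (2/17)Q and Ps = 62.8 + 0.2Q; the wedge Ps − Pb = 3 gives 62.8 + 0.2Q − (74 - (2/17)Q) = 3, so Q' = 1207/27.
Then Pb = 74 − (2/17)·(1207/27) = 1856/27 and Ps = 62.8 + 0.2·(1207/27) = 1937/27.
Government outlay = subsidy × quantity = 3 × 1207/27 = 1207/9.

Government cost = 1207/9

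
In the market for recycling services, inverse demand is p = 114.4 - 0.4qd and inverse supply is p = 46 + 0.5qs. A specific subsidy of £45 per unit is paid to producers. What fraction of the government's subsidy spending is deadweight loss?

Pre-subsidy: 114.4 - 0.4q = 46 + 0.5q gives q* = 76 and p* = 84.
With the subsidy, sellers receive ps = pb + 45 for each unit, where pb is the price buyers pay.
On the curves, pb = 114.4 - 0.4q and ps = 46 + 0.5q; the wedge ps − pb = 45 gives 46 + 0.5q − (114.4 - 0.4q) = 45, so q' = 126.
Then pb = 114.4 − 0.4·126 = 64 and ps = 46 + 0.5·126 = 109.
ΔCS = ½(76 + 126)(84 − 64) = 2020; ΔPS = ½(76 + 126)(109 − 84) = 2525.
Government spending = 45 × 126 = 5670.
DWL = ½ × 45 × (126 − 76) = 1125; fraction = 1125 / 5670 = 25/126.

DWL / government spending = 25/126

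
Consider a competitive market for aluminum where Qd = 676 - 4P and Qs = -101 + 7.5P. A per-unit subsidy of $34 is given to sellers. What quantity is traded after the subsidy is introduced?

Pre-subsidy: 676 - 4P = -101 + 7.5P gives P* = 1554/23, Q* = 9332/23.
With the subsidy, sellers receive Ps = Pb + 34 for each unit, where Pb is the price buyers pay.
Supply in terms of Pb becomes Qs = -101 + 7.5(Pb + 34) = 154 + 7.5Pb. Setting this equal to demand: 676 - 4Pb = 154 + 7.5Pb, so Pb = 1044/23.
Sellers receive Ps = 1044/23 + 34 = 1826/23; Q' = 676 − 4·(1044/23) = 11372/23.

Q' = 11372/23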